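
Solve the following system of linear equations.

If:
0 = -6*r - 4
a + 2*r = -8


Then:
a = -20/3
r = -2/3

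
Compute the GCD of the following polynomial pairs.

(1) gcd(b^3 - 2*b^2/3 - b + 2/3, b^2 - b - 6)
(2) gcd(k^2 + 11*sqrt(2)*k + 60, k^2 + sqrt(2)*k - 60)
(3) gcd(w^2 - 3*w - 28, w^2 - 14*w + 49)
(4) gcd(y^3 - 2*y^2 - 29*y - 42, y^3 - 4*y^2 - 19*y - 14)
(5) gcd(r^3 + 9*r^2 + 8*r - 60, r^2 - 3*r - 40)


(1) = gcd((b - 1)*(b - 2/3)*(b + 1), (b - 3)*(b + 2)) = 1
(2) = k + 6*sqrt(2)
(3) = gcd((w - 7)*(w + 4), (w - 7)^2) = w - 7
(4) = y^2 - 5*y - 14
(5) = gcd((r - 2)*(r + 5)*(r + 6), (r - 8)*(r + 5)) = r + 5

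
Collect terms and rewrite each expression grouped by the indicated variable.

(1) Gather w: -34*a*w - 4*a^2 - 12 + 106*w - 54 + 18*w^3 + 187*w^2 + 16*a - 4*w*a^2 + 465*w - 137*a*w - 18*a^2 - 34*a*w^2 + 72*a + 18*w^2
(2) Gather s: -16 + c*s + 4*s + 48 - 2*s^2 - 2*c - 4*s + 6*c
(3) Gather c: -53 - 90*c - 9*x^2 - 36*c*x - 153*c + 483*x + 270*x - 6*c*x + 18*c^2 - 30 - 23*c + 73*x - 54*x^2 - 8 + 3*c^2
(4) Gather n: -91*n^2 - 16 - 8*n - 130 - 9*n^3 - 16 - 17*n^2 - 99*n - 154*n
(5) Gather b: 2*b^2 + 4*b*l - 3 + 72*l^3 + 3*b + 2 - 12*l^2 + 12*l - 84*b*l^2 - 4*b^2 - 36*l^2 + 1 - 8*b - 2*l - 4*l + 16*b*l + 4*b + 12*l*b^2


(1) = -22*a^2 + 88*a + 18*w^3 + w^2*(205 - 34*a) + w*(-4*a^2 - 171*a + 571) - 66
(2) = c*s + 4*c - 2*s^2 + 32
(3) = 21*c^2 + c*(-42*x - 266) - 63*x^2 + 826*x - 91
(4) = -9*n^3 - 108*n^2 - 261*n - 162
(5) = b^2*(12*l - 2) + b*(-84*l^2 + 20*l - 1) + 72*l^3 - 48*l^2 + 6*l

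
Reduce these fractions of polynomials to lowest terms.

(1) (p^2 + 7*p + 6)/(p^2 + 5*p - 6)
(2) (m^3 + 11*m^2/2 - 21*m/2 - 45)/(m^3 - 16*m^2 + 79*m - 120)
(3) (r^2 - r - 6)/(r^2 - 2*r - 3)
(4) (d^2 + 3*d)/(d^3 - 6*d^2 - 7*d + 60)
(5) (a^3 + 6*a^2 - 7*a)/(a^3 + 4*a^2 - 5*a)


(1) = (p + 1)/(p - 1)
(2) = (2*m^2 + 17*m + 30)/(2*m^2 - 26*m + 80)
(3) = (r + 2)/(r + 1)
(4) = d/(d^2 - 9*d + 20)
(5) = (a + 7)/(a + 5)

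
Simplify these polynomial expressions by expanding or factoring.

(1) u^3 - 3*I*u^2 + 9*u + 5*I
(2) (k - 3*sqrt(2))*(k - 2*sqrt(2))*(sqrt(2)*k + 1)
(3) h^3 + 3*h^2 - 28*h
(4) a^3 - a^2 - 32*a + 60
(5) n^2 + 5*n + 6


(1) = (u - 5*I)*(u + I)^2
(2) = sqrt(2)*k^3 - 9*k^2 + 7*sqrt(2)*k + 12
(3) = h*(h - 4)*(h + 7)
(4) = (a - 5)*(a - 2)*(a + 6)
(5) = (n + 2)*(n + 3)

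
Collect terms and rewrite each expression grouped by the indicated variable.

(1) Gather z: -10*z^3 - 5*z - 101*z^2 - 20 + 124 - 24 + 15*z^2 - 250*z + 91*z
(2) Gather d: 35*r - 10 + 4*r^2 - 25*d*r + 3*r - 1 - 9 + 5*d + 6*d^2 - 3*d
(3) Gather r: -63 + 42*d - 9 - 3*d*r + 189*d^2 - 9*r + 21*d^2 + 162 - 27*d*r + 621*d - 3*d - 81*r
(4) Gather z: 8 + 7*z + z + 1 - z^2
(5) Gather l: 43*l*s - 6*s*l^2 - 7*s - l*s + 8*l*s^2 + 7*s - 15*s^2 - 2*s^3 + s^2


(1) = -10*z^3 - 86*z^2 - 164*z + 80
(2) = 6*d^2 + d*(2 - 25*r) + 4*r^2 + 38*r - 20
(3) = 210*d^2 + 660*d + r*(-30*d - 90) + 90
(4) = -z^2 + 8*z + 9
(5) = -6*l^2*s + l*(8*s^2 + 42*s) - 2*s^3 - 14*s^2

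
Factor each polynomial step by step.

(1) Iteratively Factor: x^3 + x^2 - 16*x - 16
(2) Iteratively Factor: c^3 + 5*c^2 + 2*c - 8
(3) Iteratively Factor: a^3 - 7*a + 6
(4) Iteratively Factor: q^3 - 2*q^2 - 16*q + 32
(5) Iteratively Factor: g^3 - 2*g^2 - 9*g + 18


(1) = (x - 4)*(x^2 + 5*x + 4) = (x - 4)*(x + 1)*(x + 4)
(2) = (c + 2)*(c^2 + 3*c - 4) = (c + 2)*(c + 4)*(c - 1)
(3) = (a - 2)*(a^2 + 2*a - 3) = (a - 2)*(a - 1)*(a + 3)
(4) = (q - 2)*(q^2 - 16) = (q - 4)*(q - 2)*(q + 4)
(5) = (g - 3)*(g^2 + g - 6) = (g - 3)*(g - 2)*(g + 3)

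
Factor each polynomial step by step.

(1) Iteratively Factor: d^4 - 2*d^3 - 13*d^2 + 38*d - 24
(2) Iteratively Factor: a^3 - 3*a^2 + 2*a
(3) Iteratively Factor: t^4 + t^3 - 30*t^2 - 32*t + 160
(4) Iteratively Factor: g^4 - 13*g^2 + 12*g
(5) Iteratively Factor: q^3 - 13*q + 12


(1) = (d - 2)*(d^3 - 13*d + 12) = (d - 3)*(d - 2)*(d^2 + 3*d - 4) = (d - 3)*(d - 2)*(d + 4)*(d - 1)
(2) = (a)*(a^2 - 3*a + 2) = a*(a - 1)*(a - 2)
(3) = (t + 4)*(t^3 - 3*t^2 - 18*t + 40) = (t + 4)^2*(t^2 - 7*t + 10) = (t - 2)*(t + 4)^2*(t - 5)
(4) = (g - 3)*(g^3 + 3*g^2 - 4*g) = (g - 3)*(g + 4)*(g^2 - g) = (g - 3)*(g - 1)*(g + 4)*(g)
(5) = (q + 4)*(q^2 - 4*q + 3) = (q - 3)*(q + 4)*(q - 1)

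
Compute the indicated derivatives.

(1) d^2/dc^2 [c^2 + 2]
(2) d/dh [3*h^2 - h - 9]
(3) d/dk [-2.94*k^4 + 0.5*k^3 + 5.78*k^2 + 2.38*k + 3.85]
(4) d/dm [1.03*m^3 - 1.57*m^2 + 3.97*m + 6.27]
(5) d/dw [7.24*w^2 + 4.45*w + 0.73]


(1) = 2
(2) = 6*h - 1
(3) = -11.76*k^3 + 1.5*k^2 + 11.56*k + 2.38
(4) = 3.09*m^2 - 3.14*m + 3.97
(5) = 14.48*w + 4.45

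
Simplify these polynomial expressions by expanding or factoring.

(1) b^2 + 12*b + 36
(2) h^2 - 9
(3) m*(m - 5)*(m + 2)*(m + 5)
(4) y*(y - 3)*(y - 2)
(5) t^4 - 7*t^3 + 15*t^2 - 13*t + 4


(1) = (b + 6)^2
(2) = (h - 3)*(h + 3)
(3) = m^4 + 2*m^3 - 25*m^2 - 50*m
(4) = y^3 - 5*y^2 + 6*y
(5) = (t - 4)*(t - 1)^3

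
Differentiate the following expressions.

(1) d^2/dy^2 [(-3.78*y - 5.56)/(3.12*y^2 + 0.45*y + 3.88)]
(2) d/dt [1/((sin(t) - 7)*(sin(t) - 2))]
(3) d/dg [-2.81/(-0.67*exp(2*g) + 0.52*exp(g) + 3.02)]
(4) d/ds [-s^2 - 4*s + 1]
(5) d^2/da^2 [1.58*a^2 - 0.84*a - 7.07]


(1) = (-(3.78*y + 5.56)*(6.24*y + 0.45)*(12.48*y + 0.9) + (70.7616*y + 38.0964)*(3.12*y^2 + 0.45*y + 3.88))/(3.12*y^2 + 0.45*y + 3.88)^3
(2) = (9 - 2*sin(t))*cos(t)/((sin(t) - 7)^2*(sin(t) - 2)^2)
(3) = (1.4612 - 3.7654*exp(g))*exp(g)/(-0.67*exp(2*g) + 0.52*exp(g) + 3.02)^2
(4) = -2*s - 4
(5) = 3.16000000000000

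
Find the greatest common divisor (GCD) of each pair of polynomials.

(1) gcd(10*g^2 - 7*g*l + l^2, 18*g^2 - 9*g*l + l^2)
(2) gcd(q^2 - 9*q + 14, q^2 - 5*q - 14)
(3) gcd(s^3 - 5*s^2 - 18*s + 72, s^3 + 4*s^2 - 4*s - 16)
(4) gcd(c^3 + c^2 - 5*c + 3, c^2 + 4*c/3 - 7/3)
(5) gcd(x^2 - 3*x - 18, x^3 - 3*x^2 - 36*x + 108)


(1) = gcd((-5*g + l)*(-2*g + l), (-6*g + l)*(-3*g + l)) = 1
(2) = q - 7
(3) = s + 4
(4) = gcd((c - 1)^2*(c + 3), (c - 1)*(c + 7/3)) = c - 1
(5) = gcd((x - 6)*(x + 3), (x - 6)*(x - 3)*(x + 6)) = x - 6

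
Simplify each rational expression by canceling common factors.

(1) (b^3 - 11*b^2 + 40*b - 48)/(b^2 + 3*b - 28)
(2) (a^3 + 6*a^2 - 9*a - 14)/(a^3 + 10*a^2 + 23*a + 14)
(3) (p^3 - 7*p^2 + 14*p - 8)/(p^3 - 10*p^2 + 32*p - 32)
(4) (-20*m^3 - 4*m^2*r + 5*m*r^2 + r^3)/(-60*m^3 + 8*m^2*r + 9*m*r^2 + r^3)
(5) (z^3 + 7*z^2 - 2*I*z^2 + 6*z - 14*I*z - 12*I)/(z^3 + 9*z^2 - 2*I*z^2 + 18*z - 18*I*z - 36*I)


(1) = (b^2 - 7*b + 12)/(b + 7)
(2) = (a - 2)/(a + 2)
(3) = (p - 1)/(p - 4)
(4) = (2*m + r)/(6*m + r)
(5) = (z + 1)/(z + 3)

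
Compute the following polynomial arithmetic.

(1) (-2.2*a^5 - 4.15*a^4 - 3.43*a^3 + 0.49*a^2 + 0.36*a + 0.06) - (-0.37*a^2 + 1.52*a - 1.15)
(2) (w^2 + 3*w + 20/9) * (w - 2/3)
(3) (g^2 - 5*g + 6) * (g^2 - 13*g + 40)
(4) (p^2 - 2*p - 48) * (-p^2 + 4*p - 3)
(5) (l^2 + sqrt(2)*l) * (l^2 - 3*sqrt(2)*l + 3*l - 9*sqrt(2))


(1) = -2.2*a^5 - 4.15*a^4 - 3.43*a^3 + 0.86*a^2 - 1.16*a + 1.21
(2) = w^3 + 7*w^2/3 + 2*w/9 - 40/27
(3) = g^4 - 18*g^3 + 111*g^2 - 278*g + 240
(4) = -p^4 + 6*p^3 + 37*p^2 - 186*p + 144
(5) = l^4 - 2*sqrt(2)*l^3 + 3*l^3 - 6*sqrt(2)*l^2 - 6*l^2 - 18*l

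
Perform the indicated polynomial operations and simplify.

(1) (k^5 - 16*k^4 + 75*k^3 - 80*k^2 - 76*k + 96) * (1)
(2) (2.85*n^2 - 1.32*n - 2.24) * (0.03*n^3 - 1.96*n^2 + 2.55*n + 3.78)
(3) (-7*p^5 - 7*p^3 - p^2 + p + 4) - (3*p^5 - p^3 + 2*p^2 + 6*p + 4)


(1) = k^5 - 16*k^4 + 75*k^3 - 80*k^2 - 76*k + 96
(2) = 0.0855*n^5 - 5.6256*n^4 + 9.7875*n^3 + 11.7974*n^2 - 10.7016*n - 8.4672
(3) = -10*p^5 - 6*p^3 - 3*p^2 - 5*p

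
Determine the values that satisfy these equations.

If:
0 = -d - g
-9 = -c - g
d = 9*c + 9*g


Then:
c = 90
d = 81
g = -81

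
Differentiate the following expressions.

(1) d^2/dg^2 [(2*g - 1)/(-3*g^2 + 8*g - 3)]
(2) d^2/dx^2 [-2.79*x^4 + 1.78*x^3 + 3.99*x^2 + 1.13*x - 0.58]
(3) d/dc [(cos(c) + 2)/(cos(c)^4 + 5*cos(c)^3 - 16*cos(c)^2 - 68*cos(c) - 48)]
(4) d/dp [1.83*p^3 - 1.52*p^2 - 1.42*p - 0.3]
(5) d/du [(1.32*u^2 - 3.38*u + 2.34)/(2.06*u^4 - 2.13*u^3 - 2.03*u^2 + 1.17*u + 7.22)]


(1) = 2*(-4*(2*g - 1)*(3*g - 4)^2 + (18*g - 19)*(3*g^2 - 8*g + 3))/(3*g^2 - 8*g + 3)^3
(2) = -33.48*x^2 + 10.68*x + 7.98
(3) = (3*cos(c)^2 + 6*cos(c) - 22)*sin(c)/((cos(c) - 4)^2*(cos(c) + 1)^2*(cos(c) + 6)^2)
(4) = 5.49*p^2 - 3.04*p - 1.42
(5) = (-5.4384*u^5 + 23.7*u^4 - 33.6804*u^3 + 9.6356*u^2 + 28.5612*u - 27.1414)/(4.2436*u^8 - 8.7756*u^7 - 3.8267*u^6 + 13.4682*u^5 + 28.8831*u^4 - 35.5074*u^3 - 27.9443*u^2 + 16.8948*u + 52.1284)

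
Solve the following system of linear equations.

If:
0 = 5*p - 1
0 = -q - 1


Then:
p = 1/5
q = -1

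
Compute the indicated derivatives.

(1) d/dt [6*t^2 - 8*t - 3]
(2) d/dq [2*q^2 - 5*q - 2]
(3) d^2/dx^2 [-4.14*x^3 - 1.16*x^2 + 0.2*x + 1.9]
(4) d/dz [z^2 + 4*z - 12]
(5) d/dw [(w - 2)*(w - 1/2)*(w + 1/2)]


(1) = 12*t - 8
(2) = 4*q - 5
(3) = -24.84*x - 2.32
(4) = 2*z + 4
(5) = 3*w^2 - 4*w - 1/4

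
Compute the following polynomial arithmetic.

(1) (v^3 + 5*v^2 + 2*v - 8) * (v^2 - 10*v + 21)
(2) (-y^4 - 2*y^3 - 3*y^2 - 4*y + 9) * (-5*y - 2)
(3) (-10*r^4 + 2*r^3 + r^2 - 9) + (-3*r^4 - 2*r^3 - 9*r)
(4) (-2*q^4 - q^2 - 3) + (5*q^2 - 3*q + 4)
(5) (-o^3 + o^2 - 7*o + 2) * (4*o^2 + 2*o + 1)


(1) = v^5 - 5*v^4 - 27*v^3 + 77*v^2 + 122*v - 168
(2) = 5*y^5 + 12*y^4 + 19*y^3 + 26*y^2 - 37*y - 18
(3) = -13*r^4 + r^2 - 9*r - 9
(4) = -2*q^4 + 4*q^2 - 3*q + 1
(5) = -4*o^5 + 2*o^4 - 27*o^3 - 5*o^2 - 3*o + 2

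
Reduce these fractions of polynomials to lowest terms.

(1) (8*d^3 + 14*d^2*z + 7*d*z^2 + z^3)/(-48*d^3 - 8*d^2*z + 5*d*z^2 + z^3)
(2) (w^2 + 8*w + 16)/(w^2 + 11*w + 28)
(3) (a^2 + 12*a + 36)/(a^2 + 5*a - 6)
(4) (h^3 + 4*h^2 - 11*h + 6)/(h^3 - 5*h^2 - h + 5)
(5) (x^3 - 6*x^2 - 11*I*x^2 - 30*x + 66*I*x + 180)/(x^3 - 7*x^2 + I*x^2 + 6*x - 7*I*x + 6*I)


(1) = (2*d^2 + 3*d*z + z^2)/(-12*d^2 + d*z + z^2)
(2) = (w + 4)/(w + 7)
(3) = (a + 6)/(a - 1)
(4) = (h^2 + 5*h - 6)/(h^2 - 4*h - 5)
(5) = (x^2 - 11*I*x - 30)/(x^2 + x*(-1 + I) - I)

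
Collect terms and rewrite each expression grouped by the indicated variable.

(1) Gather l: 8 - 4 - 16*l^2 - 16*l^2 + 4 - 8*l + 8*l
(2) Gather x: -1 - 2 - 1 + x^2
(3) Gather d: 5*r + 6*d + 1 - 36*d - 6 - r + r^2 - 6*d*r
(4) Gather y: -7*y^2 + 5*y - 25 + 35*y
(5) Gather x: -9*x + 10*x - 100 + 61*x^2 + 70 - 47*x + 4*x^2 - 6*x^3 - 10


(1) = 8 - 32*l^2
(2) = x^2 - 4
(3) = d*(-6*r - 30) + r^2 + 4*r - 5
(4) = -7*y^2 + 40*y - 25
(5) = -6*x^3 + 65*x^2 - 46*x - 40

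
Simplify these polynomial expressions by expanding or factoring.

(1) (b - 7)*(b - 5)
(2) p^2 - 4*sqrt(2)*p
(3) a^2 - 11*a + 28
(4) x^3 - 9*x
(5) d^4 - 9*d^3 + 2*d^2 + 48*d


(1) = b^2 - 12*b + 35
(2) = p*(p - 4*sqrt(2))
(3) = (a - 7)*(a - 4)
(4) = x*(x - 3)*(x + 3)
(5) = d*(d - 8)*(d - 3)*(d + 2)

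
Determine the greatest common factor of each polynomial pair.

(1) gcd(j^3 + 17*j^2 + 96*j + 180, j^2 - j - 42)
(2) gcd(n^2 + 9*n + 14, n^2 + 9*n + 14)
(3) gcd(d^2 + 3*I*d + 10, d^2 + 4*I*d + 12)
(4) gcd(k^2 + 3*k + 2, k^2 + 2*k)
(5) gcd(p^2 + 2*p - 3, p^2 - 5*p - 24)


(1) = j + 6
(2) = n^2 + 9*n + 14
(3) = d - 2*I
(4) = gcd((k + 1)*(k + 2), k*(k + 2)) = k + 2
(5) = p + 3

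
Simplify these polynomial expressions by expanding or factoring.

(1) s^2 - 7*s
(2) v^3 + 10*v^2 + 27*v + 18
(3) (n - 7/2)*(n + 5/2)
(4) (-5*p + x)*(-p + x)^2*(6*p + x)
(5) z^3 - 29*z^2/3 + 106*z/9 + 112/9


(1) = s*(s - 7)
(2) = (v + 1)*(v + 3)*(v + 6)
(3) = n^2 - n - 35/4
(4) = -30*p^4 + 61*p^3*x - 31*p^2*x^2 - p*x^3 + x^4
(5) = (z - 8)*(z - 7/3)*(z + 2/3)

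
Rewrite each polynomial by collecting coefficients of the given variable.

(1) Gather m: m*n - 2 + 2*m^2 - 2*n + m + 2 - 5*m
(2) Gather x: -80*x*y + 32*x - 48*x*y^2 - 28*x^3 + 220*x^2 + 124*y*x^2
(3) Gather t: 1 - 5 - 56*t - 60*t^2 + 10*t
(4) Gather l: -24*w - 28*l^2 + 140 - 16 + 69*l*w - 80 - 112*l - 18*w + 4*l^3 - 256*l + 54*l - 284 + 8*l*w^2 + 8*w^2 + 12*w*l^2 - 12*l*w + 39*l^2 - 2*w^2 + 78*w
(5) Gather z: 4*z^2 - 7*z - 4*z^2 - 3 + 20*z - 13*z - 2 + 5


(1) = 2*m^2 + m*(n - 4) - 2*n
(2) = -28*x^3 + x^2*(124*y + 220) + x*(-48*y^2 - 80*y + 32)
(3) = -60*t^2 - 46*t - 4
(4) = 4*l^3 + l^2*(12*w + 11) + l*(8*w^2 + 57*w - 314) + 6*w^2 + 36*w - 240
(5) = 0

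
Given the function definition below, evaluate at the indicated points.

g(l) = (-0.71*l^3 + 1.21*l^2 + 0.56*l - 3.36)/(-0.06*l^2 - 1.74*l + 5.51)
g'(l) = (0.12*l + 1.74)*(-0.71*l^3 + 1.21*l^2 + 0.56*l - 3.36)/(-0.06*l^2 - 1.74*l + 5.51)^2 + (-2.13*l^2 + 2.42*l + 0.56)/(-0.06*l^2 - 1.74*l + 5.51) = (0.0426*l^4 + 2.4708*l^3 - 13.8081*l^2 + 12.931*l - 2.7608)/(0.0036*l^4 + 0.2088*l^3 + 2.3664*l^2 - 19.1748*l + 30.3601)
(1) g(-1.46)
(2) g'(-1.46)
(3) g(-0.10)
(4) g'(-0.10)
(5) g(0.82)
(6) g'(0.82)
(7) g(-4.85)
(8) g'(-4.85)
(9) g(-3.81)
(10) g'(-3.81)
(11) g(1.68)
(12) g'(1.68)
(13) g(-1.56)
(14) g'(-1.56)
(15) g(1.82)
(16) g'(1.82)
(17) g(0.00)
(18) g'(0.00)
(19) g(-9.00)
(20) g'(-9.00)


(1) = 0.08
(2) = -0.93
(3) = -0.60
(4) = -0.13
(5) = -0.61
(6) = -0.00
(7) = 8.25
(8) = -4.13
(9) = 4.56
(10) = -2.99
(11) = -0.98
(12) = -1.36
(13) = 0.17
(14) = -1.01
(15) = -1.22
(16) = -2.09
(17) = -0.61
(18) = -0.09
(19) = 37.23
(20) = -10.37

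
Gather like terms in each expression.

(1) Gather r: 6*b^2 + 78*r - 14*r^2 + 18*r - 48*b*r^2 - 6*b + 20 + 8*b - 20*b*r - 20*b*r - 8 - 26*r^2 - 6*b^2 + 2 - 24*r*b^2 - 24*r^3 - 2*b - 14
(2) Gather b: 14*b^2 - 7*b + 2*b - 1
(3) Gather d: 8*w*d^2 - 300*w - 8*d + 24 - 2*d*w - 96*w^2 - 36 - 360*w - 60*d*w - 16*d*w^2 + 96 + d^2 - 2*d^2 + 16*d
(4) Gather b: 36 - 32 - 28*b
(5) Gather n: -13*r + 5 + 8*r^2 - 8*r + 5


(1) = -24*r^3 + r^2*(-48*b - 40) + r*(-24*b^2 - 40*b + 96)
(2) = 14*b^2 - 5*b - 1
(3) = d^2*(8*w - 1) + d*(-16*w^2 - 62*w + 8) - 96*w^2 - 660*w + 84
(4) = 4 - 28*b
(5) = 8*r^2 - 21*r + 10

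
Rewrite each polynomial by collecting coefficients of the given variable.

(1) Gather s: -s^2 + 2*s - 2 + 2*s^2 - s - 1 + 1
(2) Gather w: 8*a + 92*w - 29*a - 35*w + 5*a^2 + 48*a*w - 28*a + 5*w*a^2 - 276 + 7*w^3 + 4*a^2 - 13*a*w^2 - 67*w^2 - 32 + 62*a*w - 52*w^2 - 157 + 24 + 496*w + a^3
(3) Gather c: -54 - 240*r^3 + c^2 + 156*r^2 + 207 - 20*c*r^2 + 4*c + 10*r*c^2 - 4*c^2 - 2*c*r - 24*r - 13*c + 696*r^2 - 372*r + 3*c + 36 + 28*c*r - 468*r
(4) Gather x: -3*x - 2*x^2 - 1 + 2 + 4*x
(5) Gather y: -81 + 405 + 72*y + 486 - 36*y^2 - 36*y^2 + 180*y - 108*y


(1) = s^2 + s - 2
(2) = a^3 + 9*a^2 - 49*a + 7*w^3 + w^2*(-13*a - 119) + w*(5*a^2 + 110*a + 553) - 441
(3) = c^2*(10*r - 3) + c*(-20*r^2 + 26*r - 6) - 240*r^3 + 852*r^2 - 864*r + 189
(4) = -2*x^2 + x + 1
(5) = -72*y^2 + 144*y + 810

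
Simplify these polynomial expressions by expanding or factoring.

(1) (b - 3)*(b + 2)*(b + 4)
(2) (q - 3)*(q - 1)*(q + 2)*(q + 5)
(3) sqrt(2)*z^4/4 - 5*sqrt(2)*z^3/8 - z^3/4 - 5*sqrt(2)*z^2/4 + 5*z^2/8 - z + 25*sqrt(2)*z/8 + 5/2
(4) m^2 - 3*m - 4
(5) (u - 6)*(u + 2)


(1) = b^3 + 3*b^2 - 10*b - 24
(2) = q^4 + 3*q^3 - 15*q^2 - 19*q + 30
(3) = (z/2 + sqrt(2)/2)*(z - 5/2)*(z - 2*sqrt(2))*(sqrt(2)*z/2 + 1/2)
(4) = (m - 4)*(m + 1)
(5) = u^2 - 4*u - 12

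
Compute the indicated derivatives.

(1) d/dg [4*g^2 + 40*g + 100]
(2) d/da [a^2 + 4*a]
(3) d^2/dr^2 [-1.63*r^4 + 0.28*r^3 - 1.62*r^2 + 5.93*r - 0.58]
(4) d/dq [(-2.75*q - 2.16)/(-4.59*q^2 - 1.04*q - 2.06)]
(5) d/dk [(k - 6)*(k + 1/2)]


(1) = 8*g + 40
(2) = 2*a + 4
(3) = -19.56*r^2 + 1.68*r - 3.24
(4) = (-12.6225*q^2 - 19.8288*q + 3.4186)/(21.0681*q^4 + 9.5472*q^3 + 19.9924*q^2 + 4.2848*q + 4.2436)
(5) = 2*k - 11/2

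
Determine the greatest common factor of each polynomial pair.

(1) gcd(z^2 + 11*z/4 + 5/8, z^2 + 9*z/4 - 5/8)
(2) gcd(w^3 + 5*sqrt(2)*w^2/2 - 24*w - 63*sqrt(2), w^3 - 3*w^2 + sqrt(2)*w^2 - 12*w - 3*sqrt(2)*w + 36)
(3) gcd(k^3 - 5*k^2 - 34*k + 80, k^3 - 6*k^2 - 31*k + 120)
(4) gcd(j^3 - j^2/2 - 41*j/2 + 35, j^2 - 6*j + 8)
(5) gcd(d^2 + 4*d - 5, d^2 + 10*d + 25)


(1) = gcd((z + 1/4)*(z + 5/2), (z - 1/4)*(z + 5/2)) = z + 5/2
(2) = w + 3*sqrt(2)
(3) = gcd((k - 8)*(k - 2)*(k + 5), (k - 8)*(k - 3)*(k + 5)) = k^2 - 3*k - 40
(4) = j - 2
(5) = gcd((d - 1)*(d + 5), (d + 5)^2) = d + 5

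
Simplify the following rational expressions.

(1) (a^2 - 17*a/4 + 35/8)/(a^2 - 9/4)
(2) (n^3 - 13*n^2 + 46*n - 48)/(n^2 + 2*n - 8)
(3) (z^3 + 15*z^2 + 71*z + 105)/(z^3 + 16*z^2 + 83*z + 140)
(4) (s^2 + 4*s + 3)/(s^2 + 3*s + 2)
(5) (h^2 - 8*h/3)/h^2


(1) = (8*a^2 - 34*a + 35)/(8*a^2 - 18)
(2) = (n^2 - 11*n + 24)/(n + 4)
(3) = (z + 3)/(z + 4)
(4) = (s + 3)/(s + 2)
(5) = (3*h - 8)/(3*h)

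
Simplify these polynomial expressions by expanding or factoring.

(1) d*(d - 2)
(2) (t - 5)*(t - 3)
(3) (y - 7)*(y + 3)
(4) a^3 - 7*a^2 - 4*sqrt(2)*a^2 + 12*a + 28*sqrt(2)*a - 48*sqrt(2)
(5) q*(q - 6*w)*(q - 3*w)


(1) = d^2 - 2*d
(2) = t^2 - 8*t + 15
(3) = y^2 - 4*y - 21
(4) = (a - 4)*(a - 3)*(a - 4*sqrt(2))
(5) = q^3 - 9*q^2*w + 18*q*w^2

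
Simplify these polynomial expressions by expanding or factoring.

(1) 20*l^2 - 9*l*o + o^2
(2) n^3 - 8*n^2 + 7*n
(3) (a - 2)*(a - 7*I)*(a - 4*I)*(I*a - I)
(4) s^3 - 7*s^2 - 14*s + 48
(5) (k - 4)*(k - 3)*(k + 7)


(1) = (-5*l + o)*(-4*l + o)
(2) = n*(n - 7)*(n - 1)
(3) = I*a^4 + 11*a^3 - 3*I*a^3 - 33*a^2 - 26*I*a^2 + 22*a + 84*I*a - 56*I
(4) = (s - 8)*(s - 2)*(s + 3)
(5) = k^3 - 37*k + 84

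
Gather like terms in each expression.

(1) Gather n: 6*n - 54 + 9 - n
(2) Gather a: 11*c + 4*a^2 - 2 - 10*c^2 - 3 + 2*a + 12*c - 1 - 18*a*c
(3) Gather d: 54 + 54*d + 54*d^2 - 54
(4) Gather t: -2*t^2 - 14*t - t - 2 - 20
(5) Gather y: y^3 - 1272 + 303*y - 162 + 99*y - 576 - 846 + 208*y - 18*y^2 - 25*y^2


(1) = 5*n - 45
(2) = 4*a^2 + a*(2 - 18*c) - 10*c^2 + 23*c - 6
(3) = 54*d^2 + 54*d
(4) = -2*t^2 - 15*t - 22
(5) = y^3 - 43*y^2 + 610*y - 2856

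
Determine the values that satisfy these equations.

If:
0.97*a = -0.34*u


Then:
a = -0.350515463917526*u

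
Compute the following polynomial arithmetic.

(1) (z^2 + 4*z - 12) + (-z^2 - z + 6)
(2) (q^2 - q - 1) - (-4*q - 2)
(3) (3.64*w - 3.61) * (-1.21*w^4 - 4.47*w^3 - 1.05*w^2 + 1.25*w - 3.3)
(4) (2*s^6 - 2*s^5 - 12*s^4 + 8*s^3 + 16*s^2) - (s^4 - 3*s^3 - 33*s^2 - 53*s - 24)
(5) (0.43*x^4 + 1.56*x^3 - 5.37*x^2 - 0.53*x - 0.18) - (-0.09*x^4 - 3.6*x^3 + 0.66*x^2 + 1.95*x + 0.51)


(1) = 3*z - 6
(2) = q^2 + 3*q + 1
(3) = -4.4044*w^5 - 11.9027*w^4 + 12.3147*w^3 + 8.3405*w^2 - 16.5245*w + 11.913
(4) = 2*s^6 - 2*s^5 - 13*s^4 + 11*s^3 + 49*s^2 + 53*s + 24
(5) = 0.52*x^4 + 5.16*x^3 - 6.03*x^2 - 2.48*x - 0.69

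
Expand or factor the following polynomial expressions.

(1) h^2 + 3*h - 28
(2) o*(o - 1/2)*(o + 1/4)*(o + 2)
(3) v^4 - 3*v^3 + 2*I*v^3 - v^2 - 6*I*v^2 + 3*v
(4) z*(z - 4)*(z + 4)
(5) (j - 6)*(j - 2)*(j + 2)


(1) = (h - 4)*(h + 7)
(2) = o^4 + 7*o^3/4 - 5*o^2/8 - o/4
(3) = v*(v - 3)*(v + I)^2
(4) = z^3 - 16*z
(5) = j^3 - 6*j^2 - 4*j + 24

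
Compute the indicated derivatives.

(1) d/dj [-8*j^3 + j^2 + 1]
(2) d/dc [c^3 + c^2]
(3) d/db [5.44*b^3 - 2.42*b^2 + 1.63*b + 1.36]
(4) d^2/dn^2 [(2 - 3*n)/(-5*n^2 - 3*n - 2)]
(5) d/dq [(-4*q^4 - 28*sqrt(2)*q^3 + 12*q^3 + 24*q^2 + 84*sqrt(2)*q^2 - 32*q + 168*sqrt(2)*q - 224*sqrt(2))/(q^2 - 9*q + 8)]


(1) = 2*j*(1 - 12*j)
(2) = c*(3*c + 2)
(3) = 16.32*b^2 - 4.84*b + 1.63
(4) = 2*((1 - 45*n)*(5*n^2 + 3*n + 2) + (3*n - 2)*(10*n + 3)^2)/(5*n^2 + 3*n + 2)^3
(5) = 4*(-2*q^3 - 7*sqrt(2)*q^2 + 26*q^2 - 32*q + 112*sqrt(2)*q - 168*sqrt(2) - 64)/(q^2 - 16*q + 64)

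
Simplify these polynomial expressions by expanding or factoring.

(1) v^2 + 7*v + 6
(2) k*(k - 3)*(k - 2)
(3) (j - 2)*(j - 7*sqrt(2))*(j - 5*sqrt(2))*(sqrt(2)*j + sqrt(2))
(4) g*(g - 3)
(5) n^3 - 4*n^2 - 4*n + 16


(1) = (v + 1)*(v + 6)
(2) = k^3 - 5*k^2 + 6*k
(3) = sqrt(2)*j^4 - 24*j^3 - sqrt(2)*j^3 + 24*j^2 + 68*sqrt(2)*j^2 - 70*sqrt(2)*j + 48*j - 140*sqrt(2)
(4) = g^2 - 3*g
(5) = (n - 4)*(n - 2)*(n + 2)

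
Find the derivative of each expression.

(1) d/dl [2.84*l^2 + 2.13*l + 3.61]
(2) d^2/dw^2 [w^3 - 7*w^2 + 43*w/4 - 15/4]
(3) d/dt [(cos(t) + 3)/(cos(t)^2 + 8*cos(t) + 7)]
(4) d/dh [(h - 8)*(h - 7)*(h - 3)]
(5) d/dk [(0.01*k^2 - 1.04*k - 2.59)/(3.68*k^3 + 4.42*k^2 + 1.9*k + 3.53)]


(1) = 5.68*l + 2.13
(2) = 6*w - 14
(3) = (cos(t)^2 + 6*cos(t) + 17)*sin(t)/(cos(t)^2 + 8*cos(t) + 7)^2
(4) = 3*h^2 - 36*h + 101
(5) = (-0.0368*k^4 + 7.6544*k^3 + 33.2094*k^2 + 22.9662*k + 1.2498)/(13.5424*k^6 + 32.5312*k^5 + 33.5204*k^4 + 42.7768*k^3 + 34.8152*k^2 + 13.414*k + 12.4609)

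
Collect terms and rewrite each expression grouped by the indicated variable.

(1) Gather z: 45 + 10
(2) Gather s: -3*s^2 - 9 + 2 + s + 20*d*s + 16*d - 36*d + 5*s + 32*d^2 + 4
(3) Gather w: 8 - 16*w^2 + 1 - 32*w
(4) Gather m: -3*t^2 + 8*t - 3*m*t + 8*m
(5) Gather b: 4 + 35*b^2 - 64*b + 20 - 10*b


(1) = 55
(2) = 32*d^2 - 20*d - 3*s^2 + s*(20*d + 6) - 3
(3) = -16*w^2 - 32*w + 9
(4) = m*(8 - 3*t) - 3*t^2 + 8*t
(5) = 35*b^2 - 74*b + 24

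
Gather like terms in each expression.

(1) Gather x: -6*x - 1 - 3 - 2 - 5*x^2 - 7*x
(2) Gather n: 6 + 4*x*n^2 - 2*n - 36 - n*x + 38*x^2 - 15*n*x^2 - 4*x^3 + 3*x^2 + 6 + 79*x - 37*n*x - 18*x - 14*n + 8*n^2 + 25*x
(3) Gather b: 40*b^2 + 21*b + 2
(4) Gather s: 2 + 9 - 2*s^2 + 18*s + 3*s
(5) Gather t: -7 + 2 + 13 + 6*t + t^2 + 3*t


(1) = -5*x^2 - 13*x - 6
(2) = n^2*(4*x + 8) + n*(-15*x^2 - 38*x - 16) - 4*x^3 + 41*x^2 + 86*x - 24
(3) = 40*b^2 + 21*b + 2
(4) = -2*s^2 + 21*s + 11
(5) = t^2 + 9*t + 8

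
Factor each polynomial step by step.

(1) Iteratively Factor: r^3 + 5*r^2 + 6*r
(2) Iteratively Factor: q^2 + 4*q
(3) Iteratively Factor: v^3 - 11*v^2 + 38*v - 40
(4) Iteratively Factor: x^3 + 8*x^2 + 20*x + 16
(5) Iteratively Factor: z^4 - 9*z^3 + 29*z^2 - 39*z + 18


(1) = (r + 2)*(r^2 + 3*r) = (r + 2)*(r + 3)*(r)
(2) = (q)*(q + 4)
(3) = (v - 5)*(v^2 - 6*v + 8) = (v - 5)*(v - 2)*(v - 4)
(4) = (x + 4)*(x^2 + 4*x + 4) = (x + 2)*(x + 4)*(x + 2)
(5) = (z - 2)*(z^3 - 7*z^2 + 15*z - 9) = (z - 2)*(z - 1)*(z^2 - 6*z + 9) = (z - 3)*(z - 2)*(z - 1)*(z - 3)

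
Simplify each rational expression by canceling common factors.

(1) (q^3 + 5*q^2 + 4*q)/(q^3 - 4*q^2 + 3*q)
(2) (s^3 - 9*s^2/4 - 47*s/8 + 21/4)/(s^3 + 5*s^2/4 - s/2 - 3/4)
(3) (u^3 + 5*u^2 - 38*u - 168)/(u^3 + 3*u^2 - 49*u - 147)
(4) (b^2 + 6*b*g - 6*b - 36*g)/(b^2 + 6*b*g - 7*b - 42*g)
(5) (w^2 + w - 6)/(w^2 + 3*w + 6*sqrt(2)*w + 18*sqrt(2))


(1) = (q^2 + 5*q + 4)/(q^2 - 4*q + 3)
(2) = (2*s^2 - 3*s - 14)/(2*s^2 + 4*s + 2)
(3) = (u^2 - 2*u - 24)/(u^2 - 4*u - 21)
(4) = (b - 6)/(b - 7)
(5) = (w - 2)/(w + 6*sqrt(2))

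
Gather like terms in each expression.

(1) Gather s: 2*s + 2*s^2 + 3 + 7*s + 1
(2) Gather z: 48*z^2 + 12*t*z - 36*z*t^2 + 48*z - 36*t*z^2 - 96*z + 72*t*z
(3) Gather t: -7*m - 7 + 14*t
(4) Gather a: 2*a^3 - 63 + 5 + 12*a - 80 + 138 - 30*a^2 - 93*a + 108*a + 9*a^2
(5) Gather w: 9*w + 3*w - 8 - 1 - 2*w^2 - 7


(1) = 2*s^2 + 9*s + 4
(2) = z^2*(48 - 36*t) + z*(-36*t^2 + 84*t - 48)
(3) = -7*m + 14*t - 7
(4) = 2*a^3 - 21*a^2 + 27*a
(5) = -2*w^2 + 12*w - 16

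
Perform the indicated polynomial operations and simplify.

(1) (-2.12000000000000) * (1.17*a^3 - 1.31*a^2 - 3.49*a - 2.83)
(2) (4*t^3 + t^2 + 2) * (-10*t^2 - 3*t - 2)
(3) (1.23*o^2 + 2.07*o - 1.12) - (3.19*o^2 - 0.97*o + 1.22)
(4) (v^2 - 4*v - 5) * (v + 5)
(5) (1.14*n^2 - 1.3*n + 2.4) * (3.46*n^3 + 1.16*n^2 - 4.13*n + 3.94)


(1) = -2.4804*a^3 + 2.7772*a^2 + 7.3988*a + 5.9996
(2) = -40*t^5 - 22*t^4 - 11*t^3 - 22*t^2 - 6*t - 4
(3) = -1.96*o^2 + 3.04*o - 2.34
(4) = v^3 + v^2 - 25*v - 25
(5) = 3.9444*n^5 - 3.1756*n^4 + 2.0878*n^3 + 12.6446*n^2 - 15.034*n + 9.456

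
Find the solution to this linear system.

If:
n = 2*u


Then:
n = 2*u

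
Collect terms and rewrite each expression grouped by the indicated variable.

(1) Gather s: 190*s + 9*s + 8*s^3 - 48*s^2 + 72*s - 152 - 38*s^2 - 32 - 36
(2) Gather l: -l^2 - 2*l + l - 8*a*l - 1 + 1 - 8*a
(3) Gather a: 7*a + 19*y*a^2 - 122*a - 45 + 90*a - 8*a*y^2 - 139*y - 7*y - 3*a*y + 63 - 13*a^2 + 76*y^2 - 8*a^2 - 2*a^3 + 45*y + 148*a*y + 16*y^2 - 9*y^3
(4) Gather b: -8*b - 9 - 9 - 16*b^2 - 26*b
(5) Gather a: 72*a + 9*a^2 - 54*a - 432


(1) = 8*s^3 - 86*s^2 + 271*s - 220
(2) = -8*a - l^2 + l*(-8*a - 1)
(3) = -2*a^3 + a^2*(19*y - 21) + a*(-8*y^2 + 145*y - 25) - 9*y^3 + 92*y^2 - 101*y + 18
(4) = -16*b^2 - 34*b - 18
(5) = 9*a^2 + 18*a - 432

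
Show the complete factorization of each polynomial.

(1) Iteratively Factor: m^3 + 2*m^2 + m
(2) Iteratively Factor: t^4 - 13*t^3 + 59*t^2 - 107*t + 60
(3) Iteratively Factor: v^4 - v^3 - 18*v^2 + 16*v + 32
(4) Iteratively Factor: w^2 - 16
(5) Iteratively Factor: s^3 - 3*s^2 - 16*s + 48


(1) = (m + 1)*(m^2 + m) = (m + 1)^2*(m)
(2) = (t - 1)*(t^3 - 12*t^2 + 47*t - 60) = (t - 4)*(t - 1)*(t^2 - 8*t + 15) = (t - 4)*(t - 3)*(t - 1)*(t - 5)
(3) = (v - 4)*(v^3 + 3*v^2 - 6*v - 8) = (v - 4)*(v - 2)*(v^2 + 5*v + 4) = (v - 4)*(v - 2)*(v + 1)*(v + 4)
(4) = (w - 4)*(w + 4)
(5) = (s - 3)*(s^2 - 16) = (s - 4)*(s - 3)*(s + 4)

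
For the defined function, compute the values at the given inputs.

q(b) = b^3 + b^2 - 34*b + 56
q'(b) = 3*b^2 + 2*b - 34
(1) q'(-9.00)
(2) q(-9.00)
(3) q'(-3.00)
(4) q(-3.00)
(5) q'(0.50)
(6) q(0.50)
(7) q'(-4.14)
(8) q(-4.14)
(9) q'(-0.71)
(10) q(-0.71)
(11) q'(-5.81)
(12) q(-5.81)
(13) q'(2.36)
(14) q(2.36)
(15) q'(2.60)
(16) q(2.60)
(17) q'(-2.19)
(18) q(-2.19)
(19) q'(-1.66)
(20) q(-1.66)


(1) = 191.00
(2) = -286.00
(3) = -13.00
(4) = 140.00
(5) = -32.25
(6) = 39.38
(7) = 9.14
(8) = 142.94
(9) = -33.91
(10) = 80.29
(11) = 55.65
(12) = 91.17
(13) = -12.57
(14) = -5.53
(15) = -8.52
(16) = -8.06
(17) = -23.99
(18) = 124.75
(19) = -29.05
(20) = 110.62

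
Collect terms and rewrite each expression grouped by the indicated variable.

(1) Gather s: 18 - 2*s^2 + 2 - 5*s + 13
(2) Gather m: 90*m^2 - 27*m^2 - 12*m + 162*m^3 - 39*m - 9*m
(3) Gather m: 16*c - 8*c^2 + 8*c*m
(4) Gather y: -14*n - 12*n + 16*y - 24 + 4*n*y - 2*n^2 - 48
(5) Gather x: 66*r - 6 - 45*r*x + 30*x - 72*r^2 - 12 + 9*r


(1) = -2*s^2 - 5*s + 33
(2) = 162*m^3 + 63*m^2 - 60*m
(3) = -8*c^2 + 8*c*m + 16*c
(4) = -2*n^2 - 26*n + y*(4*n + 16) - 72
(5) = -72*r^2 + 75*r + x*(30 - 45*r) - 18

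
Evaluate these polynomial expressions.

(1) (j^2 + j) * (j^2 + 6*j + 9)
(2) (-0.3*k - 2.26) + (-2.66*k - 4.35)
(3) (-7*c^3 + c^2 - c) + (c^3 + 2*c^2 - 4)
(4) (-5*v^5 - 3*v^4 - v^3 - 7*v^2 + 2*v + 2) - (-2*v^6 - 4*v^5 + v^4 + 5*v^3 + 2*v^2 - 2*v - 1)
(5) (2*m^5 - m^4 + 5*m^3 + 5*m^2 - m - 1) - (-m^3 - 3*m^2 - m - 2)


(1) = j^4 + 7*j^3 + 15*j^2 + 9*j
(2) = -2.96*k - 6.61
(3) = -6*c^3 + 3*c^2 - c - 4
(4) = 2*v^6 - v^5 - 4*v^4 - 6*v^3 - 9*v^2 + 4*v + 3
(5) = 2*m^5 - m^4 + 6*m^3 + 8*m^2 + 1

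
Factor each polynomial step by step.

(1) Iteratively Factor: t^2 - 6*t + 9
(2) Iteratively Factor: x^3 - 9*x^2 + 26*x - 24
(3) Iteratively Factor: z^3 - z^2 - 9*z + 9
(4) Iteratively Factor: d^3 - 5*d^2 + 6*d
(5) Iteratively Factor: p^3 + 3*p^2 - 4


(1) = (t - 3)*(t - 3)
(2) = (x - 2)*(x^2 - 7*x + 12) = (x - 4)*(x - 2)*(x - 3)
(3) = (z - 1)*(z^2 - 9) = (z - 1)*(z + 3)*(z - 3)
(4) = (d)*(d^2 - 5*d + 6) = d*(d - 2)*(d - 3)
(5) = (p + 2)*(p^2 + p - 2) = (p - 1)*(p + 2)*(p + 2)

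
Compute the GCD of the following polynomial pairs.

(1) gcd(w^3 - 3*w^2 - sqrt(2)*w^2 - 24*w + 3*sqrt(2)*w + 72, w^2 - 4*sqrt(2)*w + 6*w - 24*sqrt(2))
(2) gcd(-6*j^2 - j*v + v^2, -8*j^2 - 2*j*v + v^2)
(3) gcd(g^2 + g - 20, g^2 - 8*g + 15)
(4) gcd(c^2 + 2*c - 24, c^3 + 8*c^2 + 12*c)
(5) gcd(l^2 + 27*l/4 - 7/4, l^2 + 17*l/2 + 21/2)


(1) = gcd((w - 3)*(w - 4*sqrt(2))*(w + 3*sqrt(2)), (w + 6)*(w - 4*sqrt(2))) = w - 4*sqrt(2)
(2) = 2*j + v
(3) = 1
(4) = gcd((c - 4)*(c + 6), c*(c + 2)*(c + 6)) = c + 6
(5) = l + 7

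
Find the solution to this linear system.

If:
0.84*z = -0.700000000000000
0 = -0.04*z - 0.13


Then:
No Solution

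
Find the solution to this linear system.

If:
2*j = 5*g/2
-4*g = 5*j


Then:
g = 0
j = 0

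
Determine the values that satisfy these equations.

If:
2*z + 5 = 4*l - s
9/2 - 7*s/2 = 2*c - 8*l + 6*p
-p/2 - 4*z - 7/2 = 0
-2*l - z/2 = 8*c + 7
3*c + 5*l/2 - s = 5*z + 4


Then:
c = -461/453
l = 128/151
p = 845/453
s = 275/453
z = -502/453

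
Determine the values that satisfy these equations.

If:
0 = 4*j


Then:
j = 0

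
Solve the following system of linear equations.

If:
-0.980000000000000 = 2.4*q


Then:
q = -0.41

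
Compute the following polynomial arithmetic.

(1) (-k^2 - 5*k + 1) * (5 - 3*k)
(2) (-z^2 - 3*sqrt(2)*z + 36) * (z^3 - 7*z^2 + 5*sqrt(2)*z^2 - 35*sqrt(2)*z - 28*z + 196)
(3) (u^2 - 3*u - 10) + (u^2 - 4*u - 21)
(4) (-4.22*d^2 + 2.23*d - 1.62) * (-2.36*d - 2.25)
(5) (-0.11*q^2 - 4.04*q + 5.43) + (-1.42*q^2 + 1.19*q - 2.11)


(1) = 3*k^3 + 10*k^2 - 28*k + 5
(2) = -z^5 - 8*sqrt(2)*z^4 + 7*z^4 + 34*z^3 + 56*sqrt(2)*z^3 - 238*z^2 + 264*sqrt(2)*z^2 - 1848*sqrt(2)*z - 1008*z + 7056
(3) = 2*u^2 - 7*u - 31
(4) = 9.9592*d^3 + 4.2322*d^2 - 1.1943*d + 3.645
(5) = -1.53*q^2 - 2.85*q + 3.32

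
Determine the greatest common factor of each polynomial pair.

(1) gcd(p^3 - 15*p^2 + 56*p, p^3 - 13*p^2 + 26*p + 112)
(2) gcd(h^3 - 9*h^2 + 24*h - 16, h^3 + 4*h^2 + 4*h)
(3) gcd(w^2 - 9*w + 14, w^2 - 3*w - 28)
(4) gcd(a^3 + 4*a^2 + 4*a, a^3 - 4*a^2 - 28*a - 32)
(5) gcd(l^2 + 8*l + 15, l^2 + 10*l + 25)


(1) = p^2 - 15*p + 56
(2) = gcd((h - 4)^2*(h - 1), h*(h + 2)^2) = 1
(3) = w - 7
(4) = a^2 + 4*a + 4
(5) = gcd((l + 3)*(l + 5), (l + 5)^2) = l + 5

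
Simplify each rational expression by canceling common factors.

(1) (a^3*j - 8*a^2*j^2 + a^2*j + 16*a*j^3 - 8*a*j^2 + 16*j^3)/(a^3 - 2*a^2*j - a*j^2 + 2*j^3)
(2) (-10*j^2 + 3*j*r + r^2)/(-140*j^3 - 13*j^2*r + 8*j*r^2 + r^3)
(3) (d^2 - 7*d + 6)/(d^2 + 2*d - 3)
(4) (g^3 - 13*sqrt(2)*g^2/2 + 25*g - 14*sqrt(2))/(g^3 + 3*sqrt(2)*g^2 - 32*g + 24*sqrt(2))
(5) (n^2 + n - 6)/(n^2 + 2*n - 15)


(1) = (a^3*j - 8*a^2*j^2 + a^2*j + 16*a*j^3 - 8*a*j^2 + 16*j^3)/(a^3 - 2*a^2*j - a*j^2 + 2*j^3)
(2) = (-2*j + r)/(-28*j^2 + 3*j*r + r^2)
(3) = (d - 6)/(d + 3)
(4) = (2*g - 7*sqrt(2))/(2*g + 12*sqrt(2))
(5) = (n^2 + n - 6)/(n^2 + 2*n - 15)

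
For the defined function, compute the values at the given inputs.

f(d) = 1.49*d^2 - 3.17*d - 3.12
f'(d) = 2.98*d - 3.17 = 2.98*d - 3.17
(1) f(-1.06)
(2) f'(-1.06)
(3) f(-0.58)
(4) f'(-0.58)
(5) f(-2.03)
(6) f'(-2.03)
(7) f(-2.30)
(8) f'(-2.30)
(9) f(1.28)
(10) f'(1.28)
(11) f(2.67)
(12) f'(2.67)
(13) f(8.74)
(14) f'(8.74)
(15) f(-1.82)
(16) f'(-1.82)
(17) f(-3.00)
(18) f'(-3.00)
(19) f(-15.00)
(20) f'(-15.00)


(1) = 1.91
(2) = -6.33
(3) = -0.78
(4) = -4.90
(5) = 9.46
(6) = -9.22
(7) = 12.05
(8) = -10.02
(9) = -4.74
(10) = 0.64
(11) = -0.96
(12) = 4.79
(13) = 82.99
(14) = 22.88
(15) = 7.58
(16) = -8.59
(17) = 19.80
(18) = -12.11
(19) = 379.68
(20) = -47.87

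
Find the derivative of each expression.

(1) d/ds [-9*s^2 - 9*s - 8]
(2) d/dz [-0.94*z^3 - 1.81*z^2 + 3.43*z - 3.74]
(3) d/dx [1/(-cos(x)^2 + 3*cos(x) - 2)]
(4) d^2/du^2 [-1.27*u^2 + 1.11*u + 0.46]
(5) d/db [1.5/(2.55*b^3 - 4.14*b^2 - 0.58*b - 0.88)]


(1) = -18*s - 9
(2) = -2.82*z^2 - 3.62*z + 3.43
(3) = (3 - 2*cos(x))*sin(x)/(cos(x)^2 - 3*cos(x) + 2)^2
(4) = -2.54000000000000
(5) = (-11.475*b^2 + 12.42*b + 0.87)/(-2.55*b^3 + 4.14*b^2 + 0.58*b + 0.88)^2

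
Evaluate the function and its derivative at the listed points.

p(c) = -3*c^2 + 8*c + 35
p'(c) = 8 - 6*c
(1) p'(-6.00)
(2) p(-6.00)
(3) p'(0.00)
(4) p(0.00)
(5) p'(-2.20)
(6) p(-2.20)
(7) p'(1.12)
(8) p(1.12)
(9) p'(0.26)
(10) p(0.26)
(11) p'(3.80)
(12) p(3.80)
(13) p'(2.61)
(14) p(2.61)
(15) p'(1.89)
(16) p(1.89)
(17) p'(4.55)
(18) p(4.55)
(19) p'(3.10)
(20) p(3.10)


(1) = 44.00
(2) = -121.00
(3) = 8.00
(4) = 35.00
(5) = 21.20
(6) = 2.88
(7) = 1.28
(8) = 40.20
(9) = 6.44
(10) = 36.88
(11) = -14.80
(12) = 22.08
(13) = -7.66
(14) = 35.44
(15) = -3.34
(16) = 39.40
(17) = -19.30
(18) = 9.29
(19) = -10.60
(20) = 30.97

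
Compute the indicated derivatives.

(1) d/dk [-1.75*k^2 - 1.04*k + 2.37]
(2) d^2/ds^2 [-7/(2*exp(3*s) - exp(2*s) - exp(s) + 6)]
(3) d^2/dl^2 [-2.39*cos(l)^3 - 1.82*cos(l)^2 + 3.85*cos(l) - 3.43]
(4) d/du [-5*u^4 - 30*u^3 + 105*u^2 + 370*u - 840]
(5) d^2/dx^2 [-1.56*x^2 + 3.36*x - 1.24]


(1) = -3.5*k - 1.04
(2) = 7*(-2*(-6*exp(2*s) + 2*exp(s) + 1)^2*exp(s) + (18*exp(2*s) - 4*exp(s) - 1)*(2*exp(3*s) - exp(2*s) - exp(s) + 6))*exp(s)/(2*exp(3*s) - exp(2*s) - exp(s) + 6)^3
(3) = -2.0575*cos(l) + 3.64*cos(2*l) + 5.3775*cos(3*l)
(4) = -20*u^3 - 90*u^2 + 210*u + 370
(5) = -3.12000000000000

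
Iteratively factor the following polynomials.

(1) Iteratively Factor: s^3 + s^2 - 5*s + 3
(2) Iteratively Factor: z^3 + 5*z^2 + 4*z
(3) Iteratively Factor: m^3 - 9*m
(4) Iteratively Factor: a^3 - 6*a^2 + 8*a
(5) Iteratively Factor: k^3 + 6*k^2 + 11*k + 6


(1) = (s + 3)*(s^2 - 2*s + 1) = (s - 1)*(s + 3)*(s - 1)
(2) = (z + 4)*(z^2 + z) = z*(z + 4)*(z + 1)
(3) = (m + 3)*(m^2 - 3*m) = m*(m + 3)*(m - 3)
(4) = (a - 2)*(a^2 - 4*a) = (a - 4)*(a - 2)*(a)
(5) = (k + 1)*(k^2 + 5*k + 6) = (k + 1)*(k + 3)*(k + 2)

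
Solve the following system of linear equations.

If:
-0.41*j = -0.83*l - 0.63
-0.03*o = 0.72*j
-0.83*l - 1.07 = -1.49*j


Then:
j = 0.41
l = -0.56
o = -9.78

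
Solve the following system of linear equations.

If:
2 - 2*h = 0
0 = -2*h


Then:
No Solution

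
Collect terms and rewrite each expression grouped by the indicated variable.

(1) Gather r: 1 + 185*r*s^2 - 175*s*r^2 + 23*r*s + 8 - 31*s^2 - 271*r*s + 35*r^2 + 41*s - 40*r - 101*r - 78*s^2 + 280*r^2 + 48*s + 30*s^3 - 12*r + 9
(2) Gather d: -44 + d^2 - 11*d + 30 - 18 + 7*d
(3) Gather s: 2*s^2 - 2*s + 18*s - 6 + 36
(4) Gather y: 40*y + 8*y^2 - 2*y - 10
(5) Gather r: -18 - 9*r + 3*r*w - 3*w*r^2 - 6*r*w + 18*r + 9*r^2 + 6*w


(1) = r^2*(315 - 175*s) + r*(185*s^2 - 248*s - 153) + 30*s^3 - 109*s^2 + 89*s + 18
(2) = d^2 - 4*d - 32
(3) = 2*s^2 + 16*s + 30
(4) = 8*y^2 + 38*y - 10
(5) = r^2*(9 - 3*w) + r*(9 - 3*w) + 6*w - 18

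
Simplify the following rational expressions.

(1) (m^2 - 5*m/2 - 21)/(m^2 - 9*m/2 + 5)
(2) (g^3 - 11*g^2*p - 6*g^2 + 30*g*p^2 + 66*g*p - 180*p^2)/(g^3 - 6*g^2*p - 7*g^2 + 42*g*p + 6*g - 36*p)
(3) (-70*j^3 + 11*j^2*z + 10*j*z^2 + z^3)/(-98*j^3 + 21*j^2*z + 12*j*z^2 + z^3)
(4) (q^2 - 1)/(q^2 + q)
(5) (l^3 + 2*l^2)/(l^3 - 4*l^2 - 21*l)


(1) = (2*m^2 - 5*m - 42)/(2*m^2 - 9*m + 10)
(2) = (g - 5*p)/(g - 1)
(3) = (5*j + z)/(7*j + z)
(4) = (q - 1)/q
(5) = (l^2 + 2*l)/(l^2 - 4*l - 21)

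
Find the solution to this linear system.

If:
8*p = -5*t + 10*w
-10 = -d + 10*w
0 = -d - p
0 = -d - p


Then:
d = 10*w + 10
p = -10*w - 10
t = 18*w + 16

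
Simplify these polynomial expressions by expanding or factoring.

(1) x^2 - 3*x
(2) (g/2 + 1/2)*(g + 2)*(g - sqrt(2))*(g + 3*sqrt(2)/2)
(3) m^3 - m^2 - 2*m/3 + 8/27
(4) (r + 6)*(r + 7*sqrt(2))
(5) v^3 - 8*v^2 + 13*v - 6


(1) = x*(x - 3)
(2) = g^4/2 + sqrt(2)*g^3/4 + 3*g^3/2 - g^2/2 + 3*sqrt(2)*g^2/4 - 9*g/2 + sqrt(2)*g/2 - 3
(3) = (m - 4/3)*(m - 1/3)*(m + 2/3)
(4) = r^2 + 6*r + 7*sqrt(2)*r + 42*sqrt(2)
(5) = (v - 6)*(v - 1)^2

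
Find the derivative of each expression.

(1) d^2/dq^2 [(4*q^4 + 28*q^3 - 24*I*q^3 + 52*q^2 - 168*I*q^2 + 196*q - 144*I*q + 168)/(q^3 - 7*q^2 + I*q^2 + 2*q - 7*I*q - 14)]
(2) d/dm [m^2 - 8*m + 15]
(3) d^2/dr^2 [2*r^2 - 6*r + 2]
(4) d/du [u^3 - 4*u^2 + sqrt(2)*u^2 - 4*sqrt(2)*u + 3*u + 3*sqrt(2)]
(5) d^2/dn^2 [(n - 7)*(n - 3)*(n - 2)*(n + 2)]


(1) = (q^6*(816 - 784*I) + q^5*(2016 + 1824*I) + q^4*(7056 + 6384*I) + q^3*(-19488 - 41536*I) + q^2*(85680 + 78288*I) + q*(-63168 + 124320*I) - 44912 - 117040*I)/(q^9 + q^8*(-21 + 3*I) + q^7*(150 - 63*I) + q^6*(-406 + 452*I) + q^5*(447 - 1260*I) + q^4*(-1155 + 1629*I) + q^3*(890 - 4025*I) + q^2*(-2226 + 1764*I) + q*(1176 - 4116*I) - 2744)
(2) = 2*m - 8
(3) = 4
(4) = 3*u^2 - 8*u + 2*sqrt(2)*u - 4*sqrt(2) + 3
(5) = 12*n^2 - 60*n + 34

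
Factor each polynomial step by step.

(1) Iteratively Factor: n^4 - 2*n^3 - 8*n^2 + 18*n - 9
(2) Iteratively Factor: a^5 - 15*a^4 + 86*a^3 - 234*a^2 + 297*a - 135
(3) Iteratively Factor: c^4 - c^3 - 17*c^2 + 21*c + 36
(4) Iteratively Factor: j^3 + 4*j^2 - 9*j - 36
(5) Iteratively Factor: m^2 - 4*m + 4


(1) = (n - 1)*(n^3 - n^2 - 9*n + 9) = (n - 3)*(n - 1)*(n^2 + 2*n - 3) = (n - 3)*(n - 1)^2*(n + 3)
(2) = (a - 3)*(a^4 - 12*a^3 + 50*a^2 - 84*a + 45) = (a - 3)^2*(a^3 - 9*a^2 + 23*a - 15) = (a - 3)^3*(a^2 - 6*a + 5) = (a - 5)*(a - 3)^3*(a - 1)
(3) = (c - 3)*(c^3 + 2*c^2 - 11*c - 12) = (c - 3)*(c + 4)*(c^2 - 2*c - 3) = (c - 3)^2*(c + 4)*(c + 1)
(4) = (j + 4)*(j^2 - 9) = (j + 3)*(j + 4)*(j - 3)
(5) = (m - 2)*(m - 2)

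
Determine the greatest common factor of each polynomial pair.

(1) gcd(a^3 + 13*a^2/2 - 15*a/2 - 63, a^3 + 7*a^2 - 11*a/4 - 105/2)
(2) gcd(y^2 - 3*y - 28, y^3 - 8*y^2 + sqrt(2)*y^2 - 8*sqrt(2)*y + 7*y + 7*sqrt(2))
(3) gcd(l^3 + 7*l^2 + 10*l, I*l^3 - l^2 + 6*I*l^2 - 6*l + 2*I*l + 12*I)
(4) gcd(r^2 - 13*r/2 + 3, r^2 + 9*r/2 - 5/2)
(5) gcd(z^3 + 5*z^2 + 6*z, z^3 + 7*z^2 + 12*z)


(1) = a^2 + 19*a/2 + 21
(2) = gcd((y - 7)*(y + 4), (y - 7)*(y - 1)*(y + sqrt(2))) = y - 7
(3) = 1
(4) = r - 1/2
(5) = gcd(z*(z + 2)*(z + 3), z*(z + 3)*(z + 4)) = z^2 + 3*z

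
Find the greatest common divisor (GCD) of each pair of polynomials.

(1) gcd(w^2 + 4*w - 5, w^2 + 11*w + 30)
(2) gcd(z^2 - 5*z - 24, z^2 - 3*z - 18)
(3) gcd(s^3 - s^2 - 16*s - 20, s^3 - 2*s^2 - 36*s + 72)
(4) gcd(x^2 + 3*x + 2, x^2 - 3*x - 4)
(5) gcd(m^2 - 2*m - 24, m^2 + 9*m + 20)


(1) = gcd((w - 1)*(w + 5), (w + 5)*(w + 6)) = w + 5
(2) = z + 3
(3) = 1
(4) = x + 1
(5) = gcd((m - 6)*(m + 4), (m + 4)*(m + 5)) = m + 4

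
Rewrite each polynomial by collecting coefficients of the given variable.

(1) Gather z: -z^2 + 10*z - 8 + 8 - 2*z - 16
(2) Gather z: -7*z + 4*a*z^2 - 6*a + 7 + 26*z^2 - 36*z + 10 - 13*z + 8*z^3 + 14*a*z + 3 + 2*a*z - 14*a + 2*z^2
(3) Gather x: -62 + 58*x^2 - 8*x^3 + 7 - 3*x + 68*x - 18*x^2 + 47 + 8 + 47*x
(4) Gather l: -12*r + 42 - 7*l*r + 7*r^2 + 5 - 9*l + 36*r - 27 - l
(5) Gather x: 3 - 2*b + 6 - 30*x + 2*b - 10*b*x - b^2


(1) = -z^2 + 8*z - 16
(2) = -20*a + 8*z^3 + z^2*(4*a + 28) + z*(16*a - 56) + 20
(3) = -8*x^3 + 40*x^2 + 112*x
(4) = l*(-7*r - 10) + 7*r^2 + 24*r + 20
(5) = -b^2 + x*(-10*b - 30) + 9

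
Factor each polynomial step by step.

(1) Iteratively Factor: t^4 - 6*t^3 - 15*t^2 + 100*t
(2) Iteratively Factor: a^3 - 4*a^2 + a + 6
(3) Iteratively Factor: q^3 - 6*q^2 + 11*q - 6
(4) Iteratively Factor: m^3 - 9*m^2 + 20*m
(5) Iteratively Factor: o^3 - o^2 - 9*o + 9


(1) = (t - 5)*(t^3 - t^2 - 20*t) = (t - 5)^2*(t^2 + 4*t) = (t - 5)^2*(t + 4)*(t)
(2) = (a + 1)*(a^2 - 5*a + 6) = (a - 2)*(a + 1)*(a - 3)
(3) = (q - 1)*(q^2 - 5*q + 6) = (q - 3)*(q - 1)*(q - 2)
(4) = (m - 5)*(m^2 - 4*m) = (m - 5)*(m - 4)*(m)
(5) = (o - 1)*(o^2 - 9) = (o - 1)*(o + 3)*(o - 3)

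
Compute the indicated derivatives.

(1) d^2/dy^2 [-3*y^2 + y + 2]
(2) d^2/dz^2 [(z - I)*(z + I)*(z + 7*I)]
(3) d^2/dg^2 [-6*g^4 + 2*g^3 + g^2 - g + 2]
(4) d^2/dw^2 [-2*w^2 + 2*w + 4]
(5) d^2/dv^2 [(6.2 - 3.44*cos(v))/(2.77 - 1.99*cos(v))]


(1) = -6
(2) = 6*z + 14*I
(3) = -72*g^2 + 12*g + 2
(4) = -4
(5) = (-5.590308*sin(v)^2 + 7.781484*cos(v) - 5.590308)/(7.880599*cos(v)^3 - 32.908431*cos(v)^2 + 45.807213*cos(v) - 21.253933)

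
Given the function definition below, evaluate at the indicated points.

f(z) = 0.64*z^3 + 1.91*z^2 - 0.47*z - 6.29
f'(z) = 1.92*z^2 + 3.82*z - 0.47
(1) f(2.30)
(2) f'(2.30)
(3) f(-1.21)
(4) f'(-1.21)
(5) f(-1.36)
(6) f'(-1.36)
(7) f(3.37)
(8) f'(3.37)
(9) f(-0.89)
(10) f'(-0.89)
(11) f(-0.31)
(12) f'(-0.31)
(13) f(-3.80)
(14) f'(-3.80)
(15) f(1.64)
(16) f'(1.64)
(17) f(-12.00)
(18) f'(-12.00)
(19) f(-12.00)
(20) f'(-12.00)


(1) = 10.52
(2) = 18.47
(3) = -4.06
(4) = -2.28
(5) = -3.73
(6) = -2.11
(7) = 38.31
(8) = 34.21
(9) = -4.81
(10) = -2.35
(11) = -5.98
(12) = -1.47
(13) = -12.04
(14) = 12.74
(15) = 0.90
(16) = 10.96
(17) = -831.53
(18) = 230.17
(19) = -831.53
(20) = 230.17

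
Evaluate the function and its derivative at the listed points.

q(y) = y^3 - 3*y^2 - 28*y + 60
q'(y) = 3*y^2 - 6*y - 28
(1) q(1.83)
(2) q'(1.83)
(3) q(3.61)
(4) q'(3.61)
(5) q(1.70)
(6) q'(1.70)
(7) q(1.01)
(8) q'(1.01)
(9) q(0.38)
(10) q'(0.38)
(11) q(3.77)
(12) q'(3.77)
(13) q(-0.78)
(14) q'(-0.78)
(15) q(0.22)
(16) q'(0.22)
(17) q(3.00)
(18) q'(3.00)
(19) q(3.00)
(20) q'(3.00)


(1) = 4.84
(2) = -28.93
(3) = -33.13
(4) = -10.56
(5) = 8.64
(6) = -29.53
(7) = 29.69
(8) = -31.00
(9) = 48.98
(10) = -29.85
(11) = -34.62
(12) = -7.98
(13) = 79.54
(14) = -21.49
(15) = 53.71
(16) = -29.17
(17) = -24.00
(18) = -19.00
(19) = -24.00
(20) = -19.00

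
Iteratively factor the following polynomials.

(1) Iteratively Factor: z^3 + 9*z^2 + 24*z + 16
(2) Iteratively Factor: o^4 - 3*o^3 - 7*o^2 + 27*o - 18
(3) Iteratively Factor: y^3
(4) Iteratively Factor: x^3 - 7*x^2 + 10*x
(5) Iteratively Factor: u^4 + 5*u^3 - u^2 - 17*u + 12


(1) = (z + 4)*(z^2 + 5*z + 4) = (z + 4)^2*(z + 1)
(2) = (o + 3)*(o^3 - 6*o^2 + 11*o - 6) = (o - 3)*(o + 3)*(o^2 - 3*o + 2) = (o - 3)*(o - 2)*(o + 3)*(o - 1)
(3) = (y)*(y^2) = y^2*(y)
(4) = (x - 2)*(x^2 - 5*x) = (x - 5)*(x - 2)*(x)
(5) = (u - 1)*(u^3 + 6*u^2 + 5*u - 12) = (u - 1)^2*(u^2 + 7*u + 12) = (u - 1)^2*(u + 4)*(u + 3)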